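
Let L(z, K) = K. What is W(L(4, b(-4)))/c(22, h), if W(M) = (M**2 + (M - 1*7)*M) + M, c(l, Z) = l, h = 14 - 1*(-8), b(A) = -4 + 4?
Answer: 0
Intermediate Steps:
b(A) = 0
h = 22 (h = 14 + 8 = 22)
W(M) = M + M**2 + M*(-7 + M) (W(M) = (M**2 + (M - 7)*M) + M = (M**2 + (-7 + M)*M) + M = (M**2 + M*(-7 + M)) + M = M + M**2 + M*(-7 + M))
W(L(4, b(-4)))/c(22, h) = (2*0*(-3 + 0))/22 = (2*0*(-3))*(1/22) = 0*(1/22) = 0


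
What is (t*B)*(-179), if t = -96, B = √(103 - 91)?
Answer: 34368*√3 ≈ 59527.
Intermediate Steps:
B = 2*√3 (B = √12 = 2*√3 ≈ 3.4641)
(t*B)*(-179) = -192*√3*(-179) = 34368*√3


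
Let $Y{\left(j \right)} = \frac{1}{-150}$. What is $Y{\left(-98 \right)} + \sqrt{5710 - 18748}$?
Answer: $- \frac{1}{150} + i \sqrt{13038} \approx -0.0066667 + 114.18 i$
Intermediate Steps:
$Y{\left(j \right)} = - \frac{1}{150}$
$Y{\left(-98 \right)} + \sqrt{5710 - 18748} = - \frac{1}{150} + \sqrt{5710 - 18748} = - \frac{1}{150} + \sqrt{-13038} = - \frac{1}{150} + i \sqrt{13038}$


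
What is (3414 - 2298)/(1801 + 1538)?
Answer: 124/371 ≈ 0.33423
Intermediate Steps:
(3414 - 2298)/(1801 + 1538) = 1116/3339 = 1116*(1/3339) = 124/371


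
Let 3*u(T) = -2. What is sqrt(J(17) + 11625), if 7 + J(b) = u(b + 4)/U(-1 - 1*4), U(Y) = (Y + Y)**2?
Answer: sqrt(10456194)/30 ≈ 107.79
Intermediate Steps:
U(Y) = 4*Y**2 (U(Y) = (2*Y)**2 = 4*Y**2)
u(T) = -2/3 (u(T) = (1/3)*(-2) = -2/3)
J(b) = -1051/150 (J(b) = -7 - 2*1/(4*(-1 - 1*4)**2)/3 = -7 - 2*1/(4*(-1 - 4)**2)/3 = -7 - 2/(3*(4*(-5)**2)) = -7 - 2/(3*(4*25)) = -7 - 2/3/100 = -7 - 2/3*1/100 = -7 - 1/150 = -1051/150)
sqrt(J(17) + 11625) = sqrt(-1051/150 + 11625) = sqrt(1742699/150) = sqrt(10456194)/30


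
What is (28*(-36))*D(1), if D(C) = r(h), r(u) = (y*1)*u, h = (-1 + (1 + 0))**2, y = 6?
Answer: 0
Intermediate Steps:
h = 0 (h = (-1 + 1)**2 = 0**2 = 0)
r(u) = 6*u (r(u) = (6*1)*u = 6*u)
D(C) = 0 (D(C) = 6*0 = 0)
(28*(-36))*D(1) = (28*(-36))*0 = -1008*0 = 0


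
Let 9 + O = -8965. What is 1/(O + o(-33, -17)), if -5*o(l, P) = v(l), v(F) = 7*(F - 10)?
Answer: -5/44569 ≈ -0.00011219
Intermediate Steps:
O = -8974 (O = -9 - 8965 = -8974)
v(F) = -70 + 7*F (v(F) = 7*(-10 + F) = -70 + 7*F)
o(l, P) = 14 - 7*l/5 (o(l, P) = -(-70 + 7*l)/5 = 14 - 7*l/5)
1/(O + o(-33, -17)) = 1/(-8974 + (14 - 7/5*(-33))) = 1/(-8974 + (14 + 231/5)) = 1/(-8974 + 301/5) = 1/(-44569/5) = -5/44569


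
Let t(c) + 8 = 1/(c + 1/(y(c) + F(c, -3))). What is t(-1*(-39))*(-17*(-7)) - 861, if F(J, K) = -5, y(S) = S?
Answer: -2401805/1327 ≈ -1810.0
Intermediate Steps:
t(c) = -8 + 1/(c + 1/(-5 + c)) (t(c) = -8 + 1/(c + 1/(c - 5)) = -8 + 1/(c + 1/(-5 + c)))
t(-1*(-39))*(-17*(-7)) - 861 = ((-13 - 8*(-1*(-39))**2 + 41*(-1*(-39)))/(1 + (-1*(-39))**2 - (-5)*(-39)))*(-17*(-7)) - 861 = ((-13 - 8*39**2 + 41*39)/(1 + 39**2 - 5*39))*119 - 861 = ((-13 - 8*1521 + 1599)/(1 + 1521 - 195))*119 - 861 = ((-13 - 12168 + 1599)/1327)*119 - 861 = ((1/1327)*(-10582))*119 - 861 = -10582/1327*119 - 861 = -1259258/1327 - 861 = -2401805/1327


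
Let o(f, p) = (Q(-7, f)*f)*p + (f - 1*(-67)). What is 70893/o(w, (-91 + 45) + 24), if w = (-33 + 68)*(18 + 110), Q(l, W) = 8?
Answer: -23631/261311 ≈ -0.090433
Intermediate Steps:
w = 4480 (w = 35*128 = 4480)
o(f, p) = 67 + f + 8*f*p (o(f, p) = (8*f)*p + (f - 1*(-67)) = 8*f*p + (f + 67) = 8*f*p + (67 + f) = 67 + f + 8*f*p)
70893/o(w, (-91 + 45) + 24) = 70893/(67 + 4480 + 8*4480*((-91 + 45) + 24)) = 70893/(67 + 4480 + 8*4480*(-46 + 24)) = 70893/(67 + 4480 + 8*4480*(-22)) = 70893/(67 + 4480 - 788480) = 70893/(-783933) = 70893*(-1/783933) = -23631/261311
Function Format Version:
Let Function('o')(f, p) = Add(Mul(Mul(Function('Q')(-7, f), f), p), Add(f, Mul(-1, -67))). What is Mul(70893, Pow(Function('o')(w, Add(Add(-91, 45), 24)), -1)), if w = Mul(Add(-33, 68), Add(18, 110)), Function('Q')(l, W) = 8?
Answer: Rational(-23631, 261311) ≈ -0.090433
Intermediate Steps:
w = 4480 (w = Mul(35, 128) = 4480)
Function('o')(f, p) = Add(67, f, Mul(8, f, p)) (Function('o')(f, p) = Add(Mul(Mul(8, f), p), Add(f, Mul(-1, -67))) = Add(Mul(8, f, p), Add(f, 67)) = Add(Mul(8, f, p), Add(67, f)) = Add(67, f, Mul(8, f, p)))
Mul(70893, Pow(Function('o')(w, Add(Add(-91, 45), 24)), -1)) = Mul(70893, Pow(Add(67, 4480, Mul(8, 4480, Add(Add(-91, 45), 24))), -1)) = Mul(70893, Pow(Add(67, 4480, Mul(8, 4480, Add(-46, 24))), -1)) = Mul(70893, Pow(Add(67, 4480, Mul(8, 4480, -22)), -1)) = Mul(70893, Pow(Add(67, 4480, -788480), -1)) = Mul(70893, Pow(-783933, -1)) = Mul(70893, Rational(-1, 783933)) = Rational(-23631, 261311)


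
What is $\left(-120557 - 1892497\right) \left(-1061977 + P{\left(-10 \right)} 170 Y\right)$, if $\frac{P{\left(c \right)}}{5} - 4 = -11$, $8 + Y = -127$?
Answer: $520831422258$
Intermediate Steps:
$Y = -135$ ($Y = -8 - 127 = -135$)
$P{\left(c \right)} = -35$ ($P{\left(c \right)} = 20 + 5 \left(-11\right) = 20 - 55 = -35$)
$\left(-120557 - 1892497\right) \left(-1061977 + P{\left(-10 \right)} 170 Y\right) = \left(-120557 - 1892497\right) \left(-1061977 + \left(-35\right) 170 \left(-135\right)\right) = - 2013054 \left(-1061977 - -803250\right) = - 2013054 \left(-1061977 + 803250\right) = \left(-2013054\right) \left(-258727\right) = 520831422258$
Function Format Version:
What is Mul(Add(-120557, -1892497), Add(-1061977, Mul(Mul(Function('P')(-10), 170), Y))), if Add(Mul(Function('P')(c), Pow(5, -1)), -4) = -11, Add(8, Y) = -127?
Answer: 520831422258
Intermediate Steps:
Y = -135 (Y = Add(-8, -127) = -135)
Function('P')(c) = -35 (Function('P')(c) = Add(20, Mul(5, -11)) = Add(20, -55) = -35)
Mul(Add(-120557, -1892497), Add(-1061977, Mul(Mul(Function('P')(-10), 170), Y))) = Mul(Add(-120557, -1892497), Add(-1061977, Mul(Mul(-35, 170), -135))) = Mul(-2013054, Add(-1061977, Mul(-5950, -135))) = Mul(-2013054, Add(-1061977, 803250)) = Mul(-2013054, -258727) = 520831422258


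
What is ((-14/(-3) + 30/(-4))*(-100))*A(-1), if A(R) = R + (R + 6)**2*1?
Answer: 6800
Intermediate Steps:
A(R) = R + (6 + R)**2 (A(R) = R + (6 + R)**2*1 = R + (6 + R)**2)
((-14/(-3) + 30/(-4))*(-100))*A(-1) = ((-14/(-3) + 30/(-4))*(-100))*(-1 + (6 - 1)**2) = ((-14*(-1/3) + 30*(-1/4))*(-100))*(-1 + 5**2) = ((14/3 - 15/2)*(-100))*(-1 + 25) = -17/6*(-100)*24 = (850/3)*24 = 6800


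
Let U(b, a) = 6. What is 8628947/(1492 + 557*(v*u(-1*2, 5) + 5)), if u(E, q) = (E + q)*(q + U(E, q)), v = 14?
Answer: 8628947/261611 ≈ 32.984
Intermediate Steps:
u(E, q) = (6 + q)*(E + q) (u(E, q) = (E + q)*(q + 6) = (E + q)*(6 + q) = (6 + q)*(E + q))
8628947/(1492 + 557*(v*u(-1*2, 5) + 5)) = 8628947/(1492 + 557*(14*(5² + 6*(-1*2) + 6*5 - 1*2*5) + 5)) = 8628947/(1492 + 557*(14*(25 + 6*(-2) + 30 - 2*5) + 5)) = 8628947/(1492 + 557*(14*(25 - 12 + 30 - 10) + 5)) = 8628947/(1492 + 557*(14*33 + 5)) = 8628947/(1492 + 557*(462 + 5)) = 8628947/(1492 + 557*467) = 8628947/(1492 + 260119) = 8628947/261611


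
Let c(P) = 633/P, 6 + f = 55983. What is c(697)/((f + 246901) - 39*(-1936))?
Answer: 633/263732254 ≈ 2.4002e-6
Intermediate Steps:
f = 55977 (f = -6 + 55983 = 55977)
c(697)/((f + 246901) - 39*(-1936)) = (633/697)/((55977 + 246901) - 39*(-1936)) = (633*(1/697))/(302878 + 75504) = (633/697)/378382 = (633/697)*(1/378382) = 633/263732254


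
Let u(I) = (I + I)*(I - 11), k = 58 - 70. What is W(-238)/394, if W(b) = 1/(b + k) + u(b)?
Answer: 29630999/98500 ≈ 300.82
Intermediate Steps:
k = -12
u(I) = 2*I*(-11 + I) (u(I) = (2*I)*(-11 + I) = 2*I*(-11 + I))
W(b) = 1/(-12 + b) + 2*b*(-11 + b) (W(b) = 1/(b - 12) + 2*b*(-11 + b) = 1/(-12 + b) + 2*b*(-11 + b))
W(-238)/394 = ((1 - 46*(-238)² + 2*(-238)³ + 264*(-238))/(-12 - 238))/394 = ((1 - 46*56644 + 2*(-13481272) - 62832)/(-250))*(1/394) = -(1 - 2605624 - 26962544 - 62832)/250*(1/394) = -1/250*(-29630999)*(1/394) = (29630999/250)*(1/394) = 29630999/98500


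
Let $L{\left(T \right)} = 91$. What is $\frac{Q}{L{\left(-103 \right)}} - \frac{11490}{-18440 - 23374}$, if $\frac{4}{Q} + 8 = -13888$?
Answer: $\frac{201796547}{734379282} \approx 0.27479$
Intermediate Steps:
$Q = - \frac{1}{3474}$ ($Q = \frac{4}{-8 - 13888} = \frac{4}{-13896} = 4 \left(- \frac{1}{13896}\right) = - \frac{1}{3474} \approx -0.00028785$)
$\frac{Q}{L{\left(-103 \right)}} - \frac{11490}{-18440 - 23374} = - \frac{1}{3474 \cdot 91} - \frac{11490}{-18440 - 23374} = \left(- \frac{1}{3474}\right) \frac{1}{91} - \frac{11490}{-41814} = - \frac{1}{316134} - - \frac{1915}{6969} = - \frac{1}{316134} + \frac{1915}{6969} = \frac{201796547}{734379282}$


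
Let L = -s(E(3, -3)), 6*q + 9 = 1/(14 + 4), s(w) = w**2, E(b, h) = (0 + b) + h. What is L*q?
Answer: 0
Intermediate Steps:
E(b, h) = b + h
q = -161/108 (q = -3/2 + 1/(6*(14 + 4)) = -3/2 + (1/6)/18 = -3/2 + (1/6)*(1/18) = -3/2 + 1/108 = -161/108 ≈ -1.4907)
L = 0 (L = -(3 - 3)**2 = -1*0**2 = -1*0 = 0)
L*q = 0*(-161/108) = 0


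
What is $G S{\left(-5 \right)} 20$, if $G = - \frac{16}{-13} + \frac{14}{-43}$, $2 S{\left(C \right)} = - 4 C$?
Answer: $\frac{101200}{559} \approx 181.04$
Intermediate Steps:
$S{\left(C \right)} = - 2 C$ ($S{\left(C \right)} = \frac{\left(-4\right) C}{2} = - 2 C$)
$G = \frac{506}{559}$ ($G = \left(-16\right) \left(- \frac{1}{13}\right) + 14 \left(- \frac{1}{43}\right) = \frac{16}{13} - \frac{14}{43} = \frac{506}{559} \approx 0.90519$)
$G S{\left(-5 \right)} 20 = \frac{506 \left(\left(-2\right) \left(-5\right)\right)}{559} \cdot 20 = \frac{506}{559} \cdot 10 \cdot 20 = \frac{5060}{559} \cdot 20 = \frac{101200}{559}$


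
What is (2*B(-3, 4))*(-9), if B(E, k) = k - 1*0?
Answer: -72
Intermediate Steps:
B(E, k) = k (B(E, k) = k + 0 = k)
(2*B(-3, 4))*(-9) = (2*4)*(-9) = 8*(-9) = -72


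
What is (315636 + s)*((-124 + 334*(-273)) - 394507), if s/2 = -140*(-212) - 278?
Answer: -181907819720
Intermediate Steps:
s = 58804 (s = 2*(-140*(-212) - 278) = 2*(29680 - 278) = 2*29402 = 58804)
(315636 + s)*((-124 + 334*(-273)) - 394507) = (315636 + 58804)*((-124 + 334*(-273)) - 394507) = 374440*((-124 - 91182) - 394507) = 374440*(-91306 - 394507) = 374440*(-485813) = -181907819720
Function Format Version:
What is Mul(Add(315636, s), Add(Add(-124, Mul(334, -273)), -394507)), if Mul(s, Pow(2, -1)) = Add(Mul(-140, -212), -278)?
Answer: -181907819720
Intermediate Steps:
s = 58804 (s = Mul(2, Add(Mul(-140, -212), -278)) = Mul(2, Add(29680, -278)) = Mul(2, 29402) = 58804)
Mul(Add(315636, s), Add(Add(-124, Mul(334, -273)), -394507)) = Mul(Add(315636, 58804), Add(Add(-124, Mul(334, -273)), -394507)) = Mul(374440, Add(Add(-124, -91182), -394507)) = Mul(374440, Add(-91306, -394507)) = Mul(374440, -485813) = -181907819720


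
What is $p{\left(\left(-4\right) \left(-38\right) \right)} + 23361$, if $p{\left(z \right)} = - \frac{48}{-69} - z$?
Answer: $\frac{533823}{23} \approx 23210.0$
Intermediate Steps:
$p{\left(z \right)} = \frac{16}{23} - z$ ($p{\left(z \right)} = \left(-48\right) \left(- \frac{1}{69}\right) - z = \frac{16}{23} - z$)
$p{\left(\left(-4\right) \left(-38\right) \right)} + 23361 = \left(\frac{16}{23} - \left(-4\right) \left(-38\right)\right) + 23361 = \left(\frac{16}{23} - 152\right) + 23361 = - \frac{3480}{23} + 23361 = \frac{533823}{23}$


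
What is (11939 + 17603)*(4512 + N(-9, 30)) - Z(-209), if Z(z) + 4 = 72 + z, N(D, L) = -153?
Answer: 128773719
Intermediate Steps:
Z(z) = 68 + z (Z(z) = -4 + (72 + z) = 68 + z)
(11939 + 17603)*(4512 + N(-9, 30)) - Z(-209) = (11939 + 17603)*(4512 - 153) - (68 - 209) = 29542*4359 - 1*(-141) = 128773578 + 141 = 128773719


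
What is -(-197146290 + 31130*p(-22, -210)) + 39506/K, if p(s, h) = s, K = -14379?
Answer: 2844614066344/14379 ≈ 1.9783e+8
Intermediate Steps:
-(-197146290 + 31130*p(-22, -210)) + 39506/K = -31130/(1/(-22 - 6333)) + 39506/(-14379) = -31130/(1/(-6355)) + 39506*(-1/14379) = -31130/(-1/6355) - 39506/14379 = -31130*(-6355) - 39506/14379 = 197831150 - 39506/14379 = 2844614066344/14379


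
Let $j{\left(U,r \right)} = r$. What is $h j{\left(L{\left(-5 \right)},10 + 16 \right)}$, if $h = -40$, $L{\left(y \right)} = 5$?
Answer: $-1040$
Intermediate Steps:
$h j{\left(L{\left(-5 \right)},10 + 16 \right)} = - 40 \left(10 + 16\right) = \left(-40\right) 26 = -1040$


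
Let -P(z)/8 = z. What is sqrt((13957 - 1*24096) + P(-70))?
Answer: I*sqrt(9579) ≈ 97.872*I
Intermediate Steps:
P(z) = -8*z
sqrt((13957 - 1*24096) + P(-70)) = sqrt((13957 - 1*24096) - 8*(-70)) = sqrt((13957 - 24096) + 560) = sqrt(-10139 + 560) = sqrt(-9579) = I*sqrt(9579)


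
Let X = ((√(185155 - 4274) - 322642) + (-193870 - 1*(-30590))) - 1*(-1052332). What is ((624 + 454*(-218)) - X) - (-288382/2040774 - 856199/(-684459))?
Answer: -154758815881854386/232804355211 - √180881 ≈ -6.6518e+5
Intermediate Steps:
X = 566410 + √180881 (X = ((√180881 - 322642) + (-193870 + 30590)) + 1052332 = ((-322642 + √180881) - 163280) + 1052332 = (-485922 + √180881) + 1052332 = 566410 + √180881 ≈ 5.6684e+5)
((624 + 454*(-218)) - X) - (-288382/2040774 - 856199/(-684459)) = ((624 + 454*(-218)) - (566410 + √180881)) - (-288382/2040774 - 856199/(-684459)) = ((624 - 98972) + (-566410 - √180881)) - (-288382*1/2040774 - 856199*(-1/684459)) = (-98348 + (-566410 - √180881)) - (-144191/1020387 + 856199/684459) = (-664758 - √180881) - 1*258320500448/232804355211 = (-664758 - √180881) - 258320500448/232804355211 = -154758815881854386/232804355211 - √180881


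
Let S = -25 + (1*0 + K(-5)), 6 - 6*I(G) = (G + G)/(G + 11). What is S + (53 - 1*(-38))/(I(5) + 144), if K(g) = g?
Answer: -15714/535 ≈ -29.372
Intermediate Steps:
I(G) = 1 - G/(3*(11 + G)) (I(G) = 1 - (G + G)/(6*(G + 11)) = 1 - 2*G/(6*(11 + G)) = 1 - G/(3*(11 + G)))
S = -30 (S = -25 + (1*0 - 5) = -25 + (0 - 5) = -25 - 5 = -30)
S + (53 - 1*(-38))/(I(5) + 144) = -30 + (53 - 1*(-38))/((33 + 2*5)/(3*(11 + 5)) + 144) = -30 + (53 + 38)/((1/3)*(33 + 10)/16 + 144) = -30 + 91/((1/3)*(1/16)*43 + 144) = -30 + 91/(43/48 + 144) = -30 + 91/(6955/48) = -30 + (48/6955)*91 = -30 + 336/535 = -15714/535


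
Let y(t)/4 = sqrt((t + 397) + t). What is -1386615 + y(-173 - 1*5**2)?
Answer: -1386611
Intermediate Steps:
y(t) = 4*sqrt(397 + 2*t) (y(t) = 4*sqrt((t + 397) + t) = 4*sqrt((397 + t) + t) = 4*sqrt(397 + 2*t))
-1386615 + y(-173 - 1*5**2) = -1386615 + 4*sqrt(397 + 2*(-173 - 1*5**2)) = -1386615 + 4*sqrt(397 + 2*(-173 - 1*25)) = -1386615 + 4*sqrt(397 + 2*(-173 - 25)) = -1386615 + 4*sqrt(397 + 2*(-198)) = -1386615 + 4*sqrt(397 - 396) = -1386615 + 4*sqrt(1) = -1386615 + 4*1 = -1386615 + 4 = -1386611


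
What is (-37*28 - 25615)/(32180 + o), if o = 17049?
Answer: -26651/49229 ≈ -0.54137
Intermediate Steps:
(-37*28 - 25615)/(32180 + o) = (-37*28 - 25615)/(32180 + 17049) = (-1036 - 25615)/49229 = -26651*1/49229 = -26651/49229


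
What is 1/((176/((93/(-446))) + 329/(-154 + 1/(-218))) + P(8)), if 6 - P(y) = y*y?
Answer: -33573/30356012 ≈ -0.0011060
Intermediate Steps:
P(y) = 6 - y**2 (P(y) = 6 - y*y = 6 - y**2)
1/((176/((93/(-446))) + 329/(-154 + 1/(-218))) + P(8)) = 1/((176/((93/(-446))) + 329/(-154 + 1/(-218))) + (6 - 1*8**2)) = 1/((176/((93*(-1/446))) + 329/(-154 - 1/218)) + (6 - 1*64)) = 1/((176/(-93/446) + 329/(-33573/218)) + (6 - 64)) = 1/((176*(-446/93) + 329*(-218/33573)) - 58) = 1/((-78496/93 - 71722/33573) - 58) = 1/(-28408778/33573 - 58) = 1/(-30356012/33573) = -33573/30356012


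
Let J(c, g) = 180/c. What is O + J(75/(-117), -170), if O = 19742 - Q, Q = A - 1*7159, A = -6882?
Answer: 167511/5 ≈ 33502.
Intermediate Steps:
Q = -14041 (Q = -6882 - 1*7159 = -6882 - 7159 = -14041)
O = 33783 (O = 19742 - 1*(-14041) = 19742 + 14041 = 33783)
O + J(75/(-117), -170) = 33783 + 180/((75/(-117))) = 33783 + 180/((75*(-1/117))) = 33783 + 180/(-25/39) = 33783 + 180*(-39/25) = 33783 - 1404/5 = 167511/5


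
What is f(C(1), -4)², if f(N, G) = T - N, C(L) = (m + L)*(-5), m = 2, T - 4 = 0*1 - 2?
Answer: 289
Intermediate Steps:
T = 2 (T = 4 + (0*1 - 2) = 4 + (0 - 2) = 4 - 2 = 2)
C(L) = -10 - 5*L (C(L) = (2 + L)*(-5) = -10 - 5*L)
f(N, G) = 2 - N
f(C(1), -4)² = (2 - (-10 - 5*1))² = (2 - (-10 - 5))² = (2 - 1*(-15))² = (2 + 15)² = 17² = 289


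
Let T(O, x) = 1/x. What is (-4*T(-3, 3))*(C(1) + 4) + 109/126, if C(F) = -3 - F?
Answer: 109/126 ≈ 0.86508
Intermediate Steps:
(-4*T(-3, 3))*(C(1) + 4) + 109/126 = (-4/3)*((-3 - 1*1) + 4) + 109/126 = (-4*⅓)*((-3 - 1) + 4) + (1/126)*109 = -4*(-4 + 4)/3 + 109/126 = -4/3*0 + 109/126 = 0 + 109/126 = 109/126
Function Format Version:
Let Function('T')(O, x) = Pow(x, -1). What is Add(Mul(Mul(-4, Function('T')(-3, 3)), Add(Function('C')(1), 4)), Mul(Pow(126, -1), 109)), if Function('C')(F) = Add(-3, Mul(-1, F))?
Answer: Rational(109, 126) ≈ 0.86508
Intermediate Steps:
Add(Mul(Mul(-4, Function('T')(-3, 3)), Add(Function('C')(1), 4)), Mul(Pow(126, -1), 109)) = Add(Mul(Mul(-4, Pow(3, -1)), Add(Add(-3, Mul(-1, 1)), 4)), Mul(Pow(126, -1), 109)) = Add(Mul(Mul(-4, Rational(1, 3)), Add(Add(-3, -1), 4)), Mul(Rational(1, 126), 109)) = Add(Mul(Rational(-4, 3), Add(-4, 4)), Rational(109, 126)) = Add(Mul(Rational(-4, 3), 0), Rational(109, 126)) = Add(0, Rational(109, 126)) = Rational(109, 126)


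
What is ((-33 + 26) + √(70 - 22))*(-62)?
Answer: 434 - 248*√3 ≈ 4.4514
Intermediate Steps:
((-33 + 26) + √(70 - 22))*(-62) = (-7 + √48)*(-62) = (-7 + 4*√3)*(-62) = 434 - 248*√3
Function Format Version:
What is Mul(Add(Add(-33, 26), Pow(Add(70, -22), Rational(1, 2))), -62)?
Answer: Add(434, Mul(-248, Pow(3, Rational(1, 2)))) ≈ 4.4514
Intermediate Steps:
Mul(Add(Add(-33, 26), Pow(Add(70, -22), Rational(1, 2))), -62) = Mul(Add(-7, Pow(48, Rational(1, 2))), -62) = Mul(Add(-7, Mul(4, Pow(3, Rational(1, 2)))), -62) = Add(434, Mul(-248, Pow(3, Rational(1, 2))))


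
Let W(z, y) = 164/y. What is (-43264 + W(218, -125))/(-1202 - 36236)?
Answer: 2704082/2339875 ≈ 1.1557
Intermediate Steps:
(-43264 + W(218, -125))/(-1202 - 36236) = (-43264 + 164/(-125))/(-1202 - 36236) = (-43264 + 164*(-1/125))/(-37438) = (-43264 - 164/125)*(-1/37438) = -5408164/125*(-1/37438) = 2704082/2339875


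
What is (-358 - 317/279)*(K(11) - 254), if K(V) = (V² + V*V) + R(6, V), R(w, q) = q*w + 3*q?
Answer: -2905771/93 ≈ -31245.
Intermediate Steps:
R(w, q) = 3*q + q*w
K(V) = 2*V² + 9*V (K(V) = (V² + V*V) + V*(3 + 6) = (V² + V²) + V*9 = 2*V² + 9*V)
(-358 - 317/279)*(K(11) - 254) = (-358 - 317/279)*(11*(9 + 2*11) - 254) = (-358 - 317*1/279)*(11*(9 + 22) - 254) = (-358 - 317/279)*(11*31 - 254) = -100199*(341 - 254)/279 = -100199/279*87 = -2905771/93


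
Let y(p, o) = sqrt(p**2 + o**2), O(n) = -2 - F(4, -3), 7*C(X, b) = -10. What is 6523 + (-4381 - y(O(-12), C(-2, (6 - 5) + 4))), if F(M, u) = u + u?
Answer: 2142 - 2*sqrt(221)/7 ≈ 2137.8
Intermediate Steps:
C(X, b) = -10/7 (C(X, b) = (1/7)*(-10) = -10/7)
F(M, u) = 2*u
O(n) = 4 (O(n) = -2 - 2*(-3) = -2 - 1*(-6) = -2 + 6 = 4)
y(p, o) = sqrt(o**2 + p**2)
6523 + (-4381 - y(O(-12), C(-2, (6 - 5) + 4))) = 6523 + (-4381 - sqrt((-10/7)**2 + 4**2)) = 6523 + (-4381 - sqrt(100/49 + 16)) = 6523 + (-4381 - sqrt(884/49)) = 6523 + (-4381 - 2*sqrt(221)/7) = 2142 - 2*sqrt(221)/7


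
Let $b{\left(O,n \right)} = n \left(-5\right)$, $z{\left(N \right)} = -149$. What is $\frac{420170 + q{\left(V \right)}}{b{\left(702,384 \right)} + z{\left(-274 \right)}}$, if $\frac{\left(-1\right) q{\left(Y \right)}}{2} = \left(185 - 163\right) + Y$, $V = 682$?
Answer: $- \frac{418762}{2069} \approx -202.4$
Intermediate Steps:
$b{\left(O,n \right)} = - 5 n$
$q{\left(Y \right)} = -44 - 2 Y$ ($q{\left(Y \right)} = - 2 \left(\left(185 - 163\right) + Y\right) = - 2 \left(22 + Y\right) = -44 - 2 Y$)
$\frac{420170 + q{\left(V \right)}}{b{\left(702,384 \right)} + z{\left(-274 \right)}} = \frac{420170 - 1408}{\left(-5\right) 384 - 149} = \frac{420170 - 1408}{-1920 - 149} = \frac{420170 - 1408}{-2069} = 418762 \left(- \frac{1}{2069}\right) = - \frac{418762}{2069}$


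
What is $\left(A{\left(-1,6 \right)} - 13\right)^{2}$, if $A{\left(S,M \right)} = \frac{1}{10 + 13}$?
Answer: $\frac{88804}{529} \approx 167.87$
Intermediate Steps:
$A{\left(S,M \right)} = \frac{1}{23}$
$\left(A{\left(-1,6 \right)} - 13\right)^{2} = \left(\frac{1}{23} - 13\right)^{2} = \left(- \frac{298}{23}\right)^{2} = \frac{88804}{529}$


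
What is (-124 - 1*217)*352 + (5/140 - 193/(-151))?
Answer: -507489741/4228 ≈ -1.2003e+5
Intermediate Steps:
(-124 - 1*217)*352 + (5/140 - 193/(-151)) = (-124 - 217)*352 + (5*(1/140) - 193*(-1/151)) = -341*352 + (1/28 + 193/151) = -120032 + 5555/4228 = -507489741/4228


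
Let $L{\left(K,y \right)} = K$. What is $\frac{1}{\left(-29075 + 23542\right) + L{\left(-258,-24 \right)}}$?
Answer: $- \frac{1}{5791} \approx -0.00017268$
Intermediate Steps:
$\frac{1}{\left(-29075 + 23542\right) + L{\left(-258,-24 \right)}} = \frac{1}{\left(-29075 + 23542\right) - 258} = \frac{1}{-5533 - 258} = \frac{1}{-5791} = - \frac{1}{5791}$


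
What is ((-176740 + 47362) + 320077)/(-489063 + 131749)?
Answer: -190699/357314 ≈ -0.53370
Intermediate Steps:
((-176740 + 47362) + 320077)/(-489063 + 131749) = (-129378 + 320077)/(-357314) = 190699*(-1/357314) = -190699/357314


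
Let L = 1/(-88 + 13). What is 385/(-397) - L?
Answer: -28478/29775 ≈ -0.95644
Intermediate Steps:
L = -1/75 (L = 1/(-75) = -1/75 ≈ -0.013333)
385/(-397) - L = 385/(-397) - 1*(-1/75) = 385*(-1/397) + 1/75 = -385/397 + 1/75 = -28478/29775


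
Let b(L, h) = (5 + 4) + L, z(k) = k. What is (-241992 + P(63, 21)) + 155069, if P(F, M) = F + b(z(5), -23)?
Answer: -86846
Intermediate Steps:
b(L, h) = 9 + L
P(F, M) = 14 + F (P(F, M) = F + (9 + 5) = F + 14 = 14 + F)
(-241992 + P(63, 21)) + 155069 = (-241992 + (14 + 63)) + 155069 = (-241992 + 77) + 155069 = -241915 + 155069 = -86846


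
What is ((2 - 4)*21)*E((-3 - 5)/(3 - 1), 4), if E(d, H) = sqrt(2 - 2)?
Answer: 0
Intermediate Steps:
E(d, H) = 0 (E(d, H) = sqrt(0) = 0)
((2 - 4)*21)*E((-3 - 5)/(3 - 1), 4) = ((2 - 4)*21)*0 = -2*21*0 = -42*0 = 0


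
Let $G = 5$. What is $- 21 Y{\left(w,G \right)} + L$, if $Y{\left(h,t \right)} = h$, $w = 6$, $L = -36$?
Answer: $-162$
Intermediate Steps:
$- 21 Y{\left(w,G \right)} + L = \left(-21\right) 6 - 36 = -126 - 36 = -162$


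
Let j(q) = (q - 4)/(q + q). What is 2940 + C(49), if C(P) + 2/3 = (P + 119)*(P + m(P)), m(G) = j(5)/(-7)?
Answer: 167534/15 ≈ 11169.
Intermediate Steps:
j(q) = (-4 + q)/(2*q) (j(q) = (-4 + q)/((2*q)) = (-4 + q)*(1/(2*q)) = (-4 + q)/(2*q))
m(G) = -1/70 (m(G) = ((1/2)*(-4 + 5)/5)/(-7) = ((1/2)*(1/5)*1)*(-1/7) = (1/10)*(-1/7) = -1/70)
C(P) = -2/3 + (119 + P)*(-1/70 + P) (C(P) = -2/3 + (P + 119)*(P - 1/70) = -2/3 + (119 + P)*(-1/70 + P))
2940 + C(49) = 2940 + (-71/30 + 49**2 + (8329/70)*49) = 2940 + (-71/30 + 2401 + 58303/10) = 2940 + 123434/15 = 167534/15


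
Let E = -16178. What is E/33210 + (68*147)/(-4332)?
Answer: -16752094/5994405 ≈ -2.7946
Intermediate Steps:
E/33210 + (68*147)/(-4332) = -16178/33210 + (68*147)/(-4332) = -16178*1/33210 + 9996*(-1/4332) = -8089/16605 - 833/361 = -16752094/5994405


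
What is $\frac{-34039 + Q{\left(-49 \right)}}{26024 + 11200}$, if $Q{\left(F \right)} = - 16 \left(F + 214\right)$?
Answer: $- \frac{36679}{37224} \approx -0.98536$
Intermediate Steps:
$Q{\left(F \right)} = -3424 - 16 F$ ($Q{\left(F \right)} = - 16 \left(214 + F\right) = -3424 - 16 F$)
$\frac{-34039 + Q{\left(-49 \right)}}{26024 + 11200} = \frac{-34039 - 2640}{26024 + 11200} = \frac{-34039 + \left(-3424 + 784\right)}{37224} = \left(-34039 - 2640\right) \frac{1}{37224} = \left(-36679\right) \frac{1}{37224} = - \frac{36679}{37224}$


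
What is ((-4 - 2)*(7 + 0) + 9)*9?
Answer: -297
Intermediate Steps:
((-4 - 2)*(7 + 0) + 9)*9 = (-6*7 + 9)*9 = (-42 + 9)*9 = -33*9 = -297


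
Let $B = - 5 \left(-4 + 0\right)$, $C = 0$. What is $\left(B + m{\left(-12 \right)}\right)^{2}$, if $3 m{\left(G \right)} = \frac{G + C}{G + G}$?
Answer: $\frac{14641}{36} \approx 406.69$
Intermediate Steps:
$B = 20$ ($B = \left(-5\right) \left(-4\right) = 20$)
$m{\left(G \right)} = \frac{1}{6}$ ($m{\left(G \right)} = \frac{\left(G + 0\right) \frac{1}{G + G}}{3} = \frac{G \frac{1}{2 G}}{3} = \frac{1}{3} \cdot \frac{1}{2} = \frac{1}{6}$)
$\left(B + m{\left(-12 \right)}\right)^{2} = \left(20 + \frac{1}{6}\right)^{2} = \left(\frac{121}{6}\right)^{2} = \frac{14641}{36}$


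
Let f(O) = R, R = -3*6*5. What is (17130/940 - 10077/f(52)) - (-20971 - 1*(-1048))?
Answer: 14137499/705 ≈ 20053.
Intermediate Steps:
R = -90 (R = -18*5 = -90)
f(O) = -90
(17130/940 - 10077/f(52)) - (-20971 - 1*(-1048)) = (17130/940 - 10077/(-90)) - (-20971 - 1*(-1048)) = (17130*(1/940) - 10077*(-1/90)) - (-20971 + 1048) = (1713/94 + 3359/30) - 1*(-19923) = 91784/705 + 19923 = 14137499/705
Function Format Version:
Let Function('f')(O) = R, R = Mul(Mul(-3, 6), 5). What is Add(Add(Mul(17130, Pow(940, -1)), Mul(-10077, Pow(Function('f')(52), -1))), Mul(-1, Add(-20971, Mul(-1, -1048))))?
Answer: Rational(14137499, 705) ≈ 20053.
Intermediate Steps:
R = -90 (R = Mul(-18, 5) = -90)
Function('f')(O) = -90
Add(Add(Mul(17130, Pow(940, -1)), Mul(-10077, Pow(Function('f')(52), -1))), Mul(-1, Add(-20971, Mul(-1, -1048)))) = Add(Add(Mul(17130, Pow(940, -1)), Mul(-10077, Pow(-90, -1))), Mul(-1, Add(-20971, Mul(-1, -1048)))) = Add(Add(Mul(17130, Rational(1, 940)), Mul(-10077, Rational(-1, 90))), Mul(-1, Add(-20971, 1048))) = Add(Add(Rational(1713, 94), Rational(3359, 30)), Mul(-1, -19923)) = Add(Rational(91784, 705), 19923) = Rational(14137499, 705)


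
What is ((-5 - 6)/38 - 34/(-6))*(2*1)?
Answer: 613/57 ≈ 10.754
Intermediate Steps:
((-5 - 6)/38 - 34/(-6))*(2*1) = (-11*1/38 - 34*(-1/6))*2 = (-11/38 + 17/3)*2 = (613/114)*2 = 613/57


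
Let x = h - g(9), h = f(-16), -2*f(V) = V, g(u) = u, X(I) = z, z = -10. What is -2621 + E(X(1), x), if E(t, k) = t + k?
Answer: -2632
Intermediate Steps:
X(I) = -10
f(V) = -V/2
h = 8 (h = -1/2*(-16) = 8)
x = -1 (x = 8 - 1*9 = 8 - 9 = -1)
E(t, k) = k + t
-2621 + E(X(1), x) = -2621 + (-1 - 10) = -2621 - 11 = -2632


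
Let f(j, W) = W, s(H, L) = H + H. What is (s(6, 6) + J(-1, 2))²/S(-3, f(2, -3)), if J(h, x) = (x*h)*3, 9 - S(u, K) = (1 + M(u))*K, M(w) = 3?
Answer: 12/7 ≈ 1.7143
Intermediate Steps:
s(H, L) = 2*H
S(u, K) = 9 - 4*K (S(u, K) = 9 - (1 + 3)*K = 9 - 4*K)
J(h, x) = 3*h*x (J(h, x) = (h*x)*3 = 3*h*x)
(s(6, 6) + J(-1, 2))²/S(-3, f(2, -3)) = (2*6 + 3*(-1)*2)²/(9 - 4*(-3)) = (12 - 6)²/(9 + 12) = 6²/21 = 36*(1/21) = 12/7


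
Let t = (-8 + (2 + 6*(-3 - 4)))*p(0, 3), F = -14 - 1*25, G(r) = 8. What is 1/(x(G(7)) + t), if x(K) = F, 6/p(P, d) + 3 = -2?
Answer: 5/93 ≈ 0.053763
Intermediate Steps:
p(P, d) = -6/5 (p(P, d) = 6/(-3 - 2) = 6/(-5) = 6*(-⅕) = -6/5)
F = -39 (F = -14 - 25 = -39)
x(K) = -39
t = 288/5 (t = (-8 + (2 + 6*(-3 - 4)))*(-6/5) = (-8 + (2 + 6*(-7)))*(-6/5) = (-8 + (2 - 42))*(-6/5) = (-8 - 40)*(-6/5) = -48*(-6/5) = 288/5 ≈ 57.600)
1/(x(G(7)) + t) = 1/(-39 + 288/5) = 1/(93/5) = 5/93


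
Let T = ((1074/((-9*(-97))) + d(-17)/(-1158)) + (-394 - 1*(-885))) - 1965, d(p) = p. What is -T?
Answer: 165428687/112326 ≈ 1472.8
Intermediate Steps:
T = -165428687/112326 (T = ((1074/((-9*(-97))) - 17/(-1158)) + (-394 - 1*(-885))) - 1965 = ((1074/873 - 17*(-1/1158)) + (-394 + 885)) - 1965 = ((1074*(1/873) + 17/1158) + 491) - 1965 = ((358/291 + 17/1158) + 491) - 1965 = (139837/112326 + 491) - 1965 = 55291903/112326 - 1965 = -165428687/112326 ≈ -1472.8)
-T = -1*(-165428687/112326) = 165428687/112326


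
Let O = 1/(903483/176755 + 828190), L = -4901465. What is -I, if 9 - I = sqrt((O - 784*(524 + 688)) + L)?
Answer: -9 + I*sqrt(125397474597898781913790503682)/146387626933 ≈ -9.0 + 2419.0*I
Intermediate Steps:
O = 176755/146387626933 (O = 1/(903483*(1/176755) + 828190) = 1/(903483/176755 + 828190) = 1/(146387626933/176755) = 176755/146387626933 ≈ 1.2074e-6)
I = 9 - I*sqrt(125397474597898781913790503682)/146387626933 (I = 9 - sqrt((176755/146387626933 - 784*(524 + 688)) - 4901465) = 9 - sqrt((176755/146387626933 - 784*1212) - 4901465) = 9 - sqrt((176755/146387626933 - 1*950208) - 4901465) = 9 - sqrt((176755/146387626933 - 950208) - 4901465) = 9 - sqrt(-139098694212575309/146387626933 - 4901465) = 9 - sqrt(-856612524057732154/146387626933) = 9 - I*sqrt(125397474597898781913790503682)/146387626933 ≈ 9.0 - 2419.0*I)
-I = -(9 - I*sqrt(125397474597898781913790503682)/146387626933) = -9 + I*sqrt(125397474597898781913790503682)/146387626933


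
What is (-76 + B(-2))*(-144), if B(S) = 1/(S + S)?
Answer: 10980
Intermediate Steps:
B(S) = 1/(2*S)
(-76 + B(-2))*(-144) = (-76 + (1/2)/(-2))*(-144) = (-76 + (1/2)*(-1/2))*(-144) = (-76 - 1/4)*(-144) = -305/4*(-144) = 10980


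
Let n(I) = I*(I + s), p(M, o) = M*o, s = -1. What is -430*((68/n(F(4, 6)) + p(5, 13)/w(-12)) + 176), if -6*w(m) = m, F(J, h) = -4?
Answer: -91117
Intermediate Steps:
w(m) = -m/6
n(I) = I*(-1 + I) (n(I) = I*(I - 1) = I*(-1 + I))
-430*((68/n(F(4, 6)) + p(5, 13)/w(-12)) + 176) = -430*((68/((-4*(-1 - 4))) + (5*13)/((-⅙*(-12)))) + 176) = -430*((68/((-4*(-5))) + 65/2) + 176) = -430*((68/20 + 65*(½)) + 176) = -430*((68*(1/20) + 65/2) + 176) = -430*((17/5 + 65/2) + 176) = -430*(359/10 + 176) = -430*2119/10 = -91117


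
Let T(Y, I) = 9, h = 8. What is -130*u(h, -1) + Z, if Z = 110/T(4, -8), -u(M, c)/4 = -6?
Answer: -27970/9 ≈ -3107.8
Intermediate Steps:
u(M, c) = 24 (u(M, c) = -4*(-6) = 24)
Z = 110/9 ≈ 12.222
-130*u(h, -1) + Z = -130*24 + 110/9 = -3120 + 110/9 = -27970/9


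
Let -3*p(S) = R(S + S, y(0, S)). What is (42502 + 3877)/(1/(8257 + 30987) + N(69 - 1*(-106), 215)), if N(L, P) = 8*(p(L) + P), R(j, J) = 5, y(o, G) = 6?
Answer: 5460292428/200929283 ≈ 27.175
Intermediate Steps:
p(S) = -5/3 (p(S) = -⅓*5 = -5/3)
N(L, P) = -40/3 + 8*P (N(L, P) = 8*(-5/3 + P) = -40/3 + 8*P)
(42502 + 3877)/(1/(8257 + 30987) + N(69 - 1*(-106), 215)) = (42502 + 3877)/(1/(8257 + 30987) + (-40/3 + 8*215)) = 46379/(1/39244 + (-40/3 + 1720)) = 46379/(1/39244 + 5120/3) = 46379/(200929283/117732) = 46379*(117732/200929283) = 5460292428/200929283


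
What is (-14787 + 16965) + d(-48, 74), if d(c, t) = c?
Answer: 2130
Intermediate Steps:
(-14787 + 16965) + d(-48, 74) = (-14787 + 16965) - 48 = 2178 - 48 = 2130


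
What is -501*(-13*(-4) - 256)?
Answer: 102204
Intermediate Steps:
-501*(-13*(-4) - 256) = -501*(52 - 256) = -501*(-204) = 102204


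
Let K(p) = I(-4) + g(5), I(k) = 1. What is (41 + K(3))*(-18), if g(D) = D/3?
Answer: -786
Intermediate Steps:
g(D) = D/3
K(p) = 8/3 (K(p) = 1 + (⅓)*5 = 1 + 5/3 = 8/3)
(41 + K(3))*(-18) = (41 + 8/3)*(-18) = (131/3)*(-18) = -786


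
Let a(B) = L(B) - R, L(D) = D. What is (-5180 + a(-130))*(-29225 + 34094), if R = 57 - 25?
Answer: -26010198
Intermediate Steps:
R = 32
a(B) = -32 + B (a(B) = B - 1*32 = B - 32 = -32 + B)
(-5180 + a(-130))*(-29225 + 34094) = (-5180 + (-32 - 130))*(-29225 + 34094) = (-5180 - 162)*4869 = -5342*4869 = -26010198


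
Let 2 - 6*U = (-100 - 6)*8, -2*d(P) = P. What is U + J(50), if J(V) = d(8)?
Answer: 413/3 ≈ 137.67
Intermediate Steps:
d(P) = -P/2
J(V) = -4 (J(V) = -½*8 = -4)
U = 425/3 (U = ⅓ - (-100 - 6)*8/6 = ⅓ - (-53)*8/3 = ⅓ - ⅙*(-848) = ⅓ + 424/3 = 425/3 ≈ 141.67)
U + J(50) = 425/3 - 4 = 413/3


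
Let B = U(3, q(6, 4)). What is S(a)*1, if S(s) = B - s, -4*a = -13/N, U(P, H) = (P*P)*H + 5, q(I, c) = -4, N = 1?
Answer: -137/4 ≈ -34.250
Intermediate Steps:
U(P, H) = 5 + H*P**2 (U(P, H) = P**2*H + 5 = H*P**2 + 5 = 5 + H*P**2)
B = -31 (B = 5 - 4*3**2 = 5 - 4*9 = 5 - 36 = -31)
a = 13/4 (a = -(-13)/(4*1) = -(-13)/4 = -1/4*(-13) = 13/4 ≈ 3.2500)
S(s) = -31 - s
S(a)*1 = (-31 - 1*13/4)*1 = (-31 - 13/4)*1 = -137/4*1 = -137/4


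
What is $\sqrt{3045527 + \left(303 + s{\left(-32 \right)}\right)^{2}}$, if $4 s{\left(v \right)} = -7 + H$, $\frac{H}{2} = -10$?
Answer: $\frac{\sqrt{50132657}}{4} \approx 1770.1$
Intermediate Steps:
$H = -20$ ($H = 2 \left(-10\right) = -20$)
$s{\left(v \right)} = - \frac{27}{4}$ ($s{\left(v \right)} = \frac{-7 - 20}{4} = \frac{1}{4} \left(-27\right) = - \frac{27}{4}$)
$\sqrt{3045527 + \left(303 + s{\left(-32 \right)}\right)^{2}} = \sqrt{3045527 + \left(303 - \frac{27}{4}\right)^{2}} = \sqrt{3045527 + \left(\frac{1185}{4}\right)^{2}} = \sqrt{3045527 + \frac{1404225}{16}} = \sqrt{\frac{50132657}{16}} = \frac{\sqrt{50132657}}{4}$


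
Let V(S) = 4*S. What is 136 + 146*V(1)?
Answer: 720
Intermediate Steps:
136 + 146*V(1) = 136 + 146*(4*1) = 136 + 146*4 = 136 + 584 = 720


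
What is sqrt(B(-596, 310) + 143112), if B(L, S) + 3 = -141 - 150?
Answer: sqrt(142818) ≈ 377.91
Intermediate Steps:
B(L, S) = -294 (B(L, S) = -3 + (-141 - 150) = -3 - 291 = -294)
sqrt(B(-596, 310) + 143112) = sqrt(-294 + 143112) = sqrt(142818)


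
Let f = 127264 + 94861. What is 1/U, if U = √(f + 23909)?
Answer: √246034/246034 ≈ 0.0020161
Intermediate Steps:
f = 222125
U = √246034 (U = √(222125 + 23909) = √246034 ≈ 496.02)
1/U = 1/(√246034) = √246034/246034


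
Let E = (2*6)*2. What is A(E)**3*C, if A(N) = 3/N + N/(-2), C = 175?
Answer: -150040625/512 ≈ -2.9305e+5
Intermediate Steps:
E = 24 (E = 12*2 = 24)
A(N) = 3/N - N/2 (A(N) = 3/N + N*(-1/2) = 3/N - N/2)
A(E)**3*C = (3/24 - 1/2*24)**3*175 = (3*(1/24) - 12)**3*175 = (1/8 - 12)**3*175 = (-95/8)**3*175 = -857375/512*175 = -150040625/512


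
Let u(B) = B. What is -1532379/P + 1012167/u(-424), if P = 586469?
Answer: -594254297019/248662856 ≈ -2389.8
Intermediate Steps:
-1532379/P + 1012167/u(-424) = -1532379/586469 + 1012167/(-424) = -1532379*1/586469 + 1012167*(-1/424) = -1532379/586469 - 1012167/424 = -594254297019/248662856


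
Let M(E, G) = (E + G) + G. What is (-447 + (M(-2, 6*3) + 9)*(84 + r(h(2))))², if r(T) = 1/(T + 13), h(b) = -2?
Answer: 1215080164/121 ≈ 1.0042e+7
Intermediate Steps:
r(T) = 1/(13 + T)
M(E, G) = E + 2*G
(-447 + (M(-2, 6*3) + 9)*(84 + r(h(2))))² = (-447 + ((-2 + 2*(6*3)) + 9)*(84 + 1/(13 - 2)))² = (-447 + ((-2 + 2*18) + 9)*(84 + 1/11))² = (-447 + ((-2 + 36) + 9)*(84 + 1/11))² = (-447 + (34 + 9)*(925/11))² = (-447 + 43*(925/11))² = (-447 + 39775/11)² = (34858/11)² = 1215080164/121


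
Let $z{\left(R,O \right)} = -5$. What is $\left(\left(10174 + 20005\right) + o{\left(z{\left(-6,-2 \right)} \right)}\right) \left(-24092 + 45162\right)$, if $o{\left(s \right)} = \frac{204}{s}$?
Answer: $635011874$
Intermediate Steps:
$\left(\left(10174 + 20005\right) + o{\left(z{\left(-6,-2 \right)} \right)}\right) \left(-24092 + 45162\right) = \left(\left(10174 + 20005\right) + \frac{204}{-5}\right) \left(-24092 + 45162\right) = \left(30179 + 204 \left(- \frac{1}{5}\right)\right) 21070 = \left(30179 - \frac{204}{5}\right) 21070 = \frac{150691}{5} \cdot 21070 = 635011874$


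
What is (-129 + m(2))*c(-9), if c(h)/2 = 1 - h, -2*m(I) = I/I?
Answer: -2590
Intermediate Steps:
m(I) = -½ (m(I) = -I/(2*I) = -½*1 = -½)
c(h) = 2 - 2*h (c(h) = 2*(1 - h) = 2 - 2*h)
(-129 + m(2))*c(-9) = (-129 - ½)*(2 - 2*(-9)) = -259*(2 + 18)/2 = -259/2*20 = -2590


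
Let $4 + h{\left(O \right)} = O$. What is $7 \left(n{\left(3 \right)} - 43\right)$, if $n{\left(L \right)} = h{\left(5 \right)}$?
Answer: $-294$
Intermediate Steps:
$h{\left(O \right)} = -4 + O$
$n{\left(L \right)} = 1$ ($n{\left(L \right)} = -4 + 5 = 1$)
$7 \left(n{\left(3 \right)} - 43\right) = 7 \left(1 - 43\right) = 7 \left(-42\right) = -294$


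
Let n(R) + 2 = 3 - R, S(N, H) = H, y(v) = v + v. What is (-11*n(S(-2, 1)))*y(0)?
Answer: 0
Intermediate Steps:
y(v) = 2*v
n(R) = 1 - R (n(R) = -2 + (3 - R) = 1 - R)
(-11*n(S(-2, 1)))*y(0) = (-11*(1 - 1*1))*(2*0) = -11*(1 - 1)*0 = -11*0*0 = 0*0 = 0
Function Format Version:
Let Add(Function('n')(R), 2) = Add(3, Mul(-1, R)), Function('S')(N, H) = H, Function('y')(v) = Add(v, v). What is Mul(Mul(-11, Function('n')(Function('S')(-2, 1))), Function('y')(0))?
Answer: 0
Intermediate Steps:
Function('y')(v) = Mul(2, v)
Function('n')(R) = Add(1, Mul(-1, R)) (Function('n')(R) = Add(-2, Add(3, Mul(-1, R))) = Add(1, Mul(-1, R)))
Mul(Mul(-11, Function('n')(Function('S')(-2, 1))), Function('y')(0)) = Mul(Mul(-11, Add(1, Mul(-1, 1))), Mul(2, 0)) = Mul(Mul(-11, Add(1, -1)), 0) = Mul(Mul(-11, 0), 0) = Mul(0, 0) = 0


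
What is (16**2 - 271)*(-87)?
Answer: 1305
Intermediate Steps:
(16**2 - 271)*(-87) = (256 - 271)*(-87) = -15*(-87) = 1305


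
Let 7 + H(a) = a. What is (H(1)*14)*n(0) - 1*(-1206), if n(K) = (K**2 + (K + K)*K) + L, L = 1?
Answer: 1122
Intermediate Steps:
H(a) = -7 + a
n(K) = 1 + 3*K**2 (n(K) = (K**2 + (K + K)*K) + 1 = (K**2 + (2*K)*K) + 1 = (K**2 + 2*K**2) + 1 = 3*K**2 + 1 = 1 + 3*K**2)
(H(1)*14)*n(0) - 1*(-1206) = ((-7 + 1)*14)*(1 + 3*0**2) - 1*(-1206) = (-6*14)*(1 + 3*0) + 1206 = -84*(1 + 0) + 1206 = -84*1 + 1206 = -84 + 1206 = 1122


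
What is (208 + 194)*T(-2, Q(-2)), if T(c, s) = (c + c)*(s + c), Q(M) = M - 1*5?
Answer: 14472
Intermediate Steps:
Q(M) = -5 + M (Q(M) = M - 5 = -5 + M)
T(c, s) = 2*c*(c + s) (T(c, s) = (2*c)*(c + s) = 2*c*(c + s))
(208 + 194)*T(-2, Q(-2)) = (208 + 194)*(2*(-2)*(-2 + (-5 - 2))) = 402*(2*(-2)*(-2 - 7)) = 402*(2*(-2)*(-9)) = 402*36 = 14472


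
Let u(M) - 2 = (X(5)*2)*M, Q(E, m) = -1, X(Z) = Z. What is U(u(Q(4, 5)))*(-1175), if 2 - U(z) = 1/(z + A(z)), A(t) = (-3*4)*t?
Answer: -205625/88 ≈ -2336.6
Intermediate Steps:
A(t) = -12*t
u(M) = 2 + 10*M (u(M) = 2 + (5*2)*M = 2 + 10*M)
U(z) = 2 + 1/(11*z) (U(z) = 2 - 1/(z - 12*z) = 2 - 1/((-11*z)) = 2 - (-1)/(11*z) = 2 + 1/(11*z))
U(u(Q(4, 5)))*(-1175) = (2 + 1/(11*(2 + 10*(-1))))*(-1175) = (2 + 1/(11*(2 - 10)))*(-1175) = (2 + (1/11)/(-8))*(-1175) = (2 + (1/11)*(-1/8))*(-1175) = (2 - 1/88)*(-1175) = (175/88)*(-1175) = -205625/88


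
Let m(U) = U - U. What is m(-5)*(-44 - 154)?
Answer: 0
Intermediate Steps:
m(U) = 0
m(-5)*(-44 - 154) = 0*(-44 - 154) = 0*(-198) = 0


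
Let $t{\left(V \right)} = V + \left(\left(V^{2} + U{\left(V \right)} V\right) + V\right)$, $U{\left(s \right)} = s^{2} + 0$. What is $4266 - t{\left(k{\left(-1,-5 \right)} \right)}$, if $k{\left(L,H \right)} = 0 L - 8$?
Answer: $4730$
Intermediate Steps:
$k{\left(L,H \right)} = -8$ ($k{\left(L,H \right)} = 0 - 8 = -8$)
$U{\left(s \right)} = s^{2}$
$t{\left(V \right)} = V^{2} + V^{3} + 2 V$ ($t{\left(V \right)} = V + \left(\left(V^{2} + V^{2} V\right) + V\right) = V + \left(\left(V^{2} + V^{3}\right) + V\right) = V + \left(V + V^{2} + V^{3}\right) = V^{2} + V^{3} + 2 V$)
$4266 - t{\left(k{\left(-1,-5 \right)} \right)} = 4266 - - 8 \left(2 - 8 + \left(-8\right)^{2}\right) = 4266 - - 8 \left(2 - 8 + 64\right) = 4266 - \left(-8\right) 58 = 4266 - -464 = 4266 + 464 = 4730$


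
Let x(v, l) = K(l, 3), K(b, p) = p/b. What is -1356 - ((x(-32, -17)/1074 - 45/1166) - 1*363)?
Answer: -1761581758/1774069 ≈ -992.96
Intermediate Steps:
x(v, l) = 3/l
-1356 - ((x(-32, -17)/1074 - 45/1166) - 1*363) = -1356 - (((3/(-17))/1074 - 45/1166) - 1*363) = -1356 - (((3*(-1/17))*(1/1074) - 45*1/1166) - 363) = -1356 - ((-3/17*1/1074 - 45/1166) - 363) = -1356 - ((-1/6086 - 45/1166) - 363) = -1356 - (-68759/1774069 - 363) = -1356 - 1*(-644055806/1774069) = -1356 + 644055806/1774069 = -1761581758/1774069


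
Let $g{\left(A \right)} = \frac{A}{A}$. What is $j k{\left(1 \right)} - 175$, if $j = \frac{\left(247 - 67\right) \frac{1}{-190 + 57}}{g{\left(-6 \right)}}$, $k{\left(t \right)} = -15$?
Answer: $- \frac{20575}{133} \approx -154.7$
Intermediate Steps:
$g{\left(A \right)} = 1$
$j = - \frac{180}{133}$ ($j = \frac{\left(247 - 67\right) \frac{1}{-190 + 57}}{1} = \frac{180}{-133} \cdot 1 = 180 \left(- \frac{1}{133}\right) 1 = \left(- \frac{180}{133}\right) 1 = - \frac{180}{133} \approx -1.3534$)
$j k{\left(1 \right)} - 175 = \left(- \frac{180}{133}\right) \left(-15\right) - 175 = \frac{2700}{133} - 175 = - \frac{20575}{133}$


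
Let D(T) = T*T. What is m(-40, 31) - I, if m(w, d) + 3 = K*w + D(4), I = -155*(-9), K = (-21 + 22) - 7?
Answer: -1142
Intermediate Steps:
D(T) = T**2
K = -6 (K = 1 - 7 = -6)
I = 1395
m(w, d) = 13 - 6*w (m(w, d) = -3 + (-6*w + 4**2) = -3 + (-6*w + 16) = -3 + (16 - 6*w) = 13 - 6*w)
m(-40, 31) - I = (13 - 6*(-40)) - 1*1395 = (13 + 240) - 1395 = 253 - 1395 = -1142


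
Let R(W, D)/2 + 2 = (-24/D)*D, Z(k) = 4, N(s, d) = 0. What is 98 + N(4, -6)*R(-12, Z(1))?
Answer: 98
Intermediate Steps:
R(W, D) = -52 (R(W, D) = -4 + 2*((-24/D)*D) = -4 + 2*(-24) = -4 - 48 = -52)
98 + N(4, -6)*R(-12, Z(1)) = 98 + 0*(-52) = 98 + 0 = 98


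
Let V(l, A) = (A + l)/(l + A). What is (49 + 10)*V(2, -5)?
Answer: 59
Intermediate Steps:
V(l, A) = 1 (V(l, A) = (A + l)/(A + l) = 1)
(49 + 10)*V(2, -5) = (49 + 10)*1 = 59*1 = 59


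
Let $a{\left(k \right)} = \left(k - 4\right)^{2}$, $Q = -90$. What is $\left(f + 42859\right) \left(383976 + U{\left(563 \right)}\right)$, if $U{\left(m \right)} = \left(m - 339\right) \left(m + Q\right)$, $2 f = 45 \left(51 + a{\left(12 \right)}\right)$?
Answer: $22265512852$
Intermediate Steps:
$a{\left(k \right)} = \left(-4 + k\right)^{2}$
$f = \frac{5175}{2}$ ($f = \frac{45 \left(51 + \left(-4 + 12\right)^{2}\right)}{2} = \frac{45 \left(51 + 8^{2}\right)}{2} = \frac{45 \left(51 + 64\right)}{2} = \frac{45 \cdot 115}{2} = \frac{1}{2} \cdot 5175 = \frac{5175}{2} \approx 2587.5$)
$U{\left(m \right)} = \left(-339 + m\right) \left(-90 + m\right)$ ($U{\left(m \right)} = \left(m - 339\right) \left(m - 90\right) = \left(-339 + m\right) \left(-90 + m\right)$)
$\left(f + 42859\right) \left(383976 + U{\left(563 \right)}\right) = \left(\frac{5175}{2} + 42859\right) \left(383976 + \left(30510 + 563^{2} - 241527\right)\right) = \frac{90893 \left(383976 + \left(30510 + 316969 - 241527\right)\right)}{2} = \frac{90893 \left(383976 + 105952\right)}{2} = \frac{90893}{2} \cdot 489928 = 22265512852$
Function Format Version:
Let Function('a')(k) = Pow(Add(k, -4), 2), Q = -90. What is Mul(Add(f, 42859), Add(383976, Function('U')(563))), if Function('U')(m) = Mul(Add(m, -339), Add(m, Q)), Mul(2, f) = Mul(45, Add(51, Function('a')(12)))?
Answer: 22265512852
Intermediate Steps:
Function('a')(k) = Pow(Add(-4, k), 2)
f = Rational(5175, 2) (f = Mul(Rational(1, 2), Mul(45, Add(51, Pow(Add(-4, 12), 2)))) = Mul(Rational(1, 2), Mul(45, Add(51, Pow(8, 2)))) = Mul(Rational(1, 2), Mul(45, Add(51, 64))) = Mul(Rational(1, 2), Mul(45, 115)) = Mul(Rational(1, 2), 5175) = Rational(5175, 2) ≈ 2587.5)
Function('U')(m) = Mul(Add(-339, m), Add(-90, m)) (Function('U')(m) = Mul(Add(m, -339), Add(m, -90)) = Mul(Add(-339, m), Add(-90, m)))
Mul(Add(f, 42859), Add(383976, Function('U')(563))) = Mul(Add(Rational(5175, 2), 42859), Add(383976, Add(30510, Pow(563, 2), Mul(-429, 563)))) = Mul(Rational(90893, 2), Add(383976, Add(30510, 316969, -241527))) = Mul(Rational(90893, 2), Add(383976, 105952)) = Mul(Rational(90893, 2), 489928) = 22265512852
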